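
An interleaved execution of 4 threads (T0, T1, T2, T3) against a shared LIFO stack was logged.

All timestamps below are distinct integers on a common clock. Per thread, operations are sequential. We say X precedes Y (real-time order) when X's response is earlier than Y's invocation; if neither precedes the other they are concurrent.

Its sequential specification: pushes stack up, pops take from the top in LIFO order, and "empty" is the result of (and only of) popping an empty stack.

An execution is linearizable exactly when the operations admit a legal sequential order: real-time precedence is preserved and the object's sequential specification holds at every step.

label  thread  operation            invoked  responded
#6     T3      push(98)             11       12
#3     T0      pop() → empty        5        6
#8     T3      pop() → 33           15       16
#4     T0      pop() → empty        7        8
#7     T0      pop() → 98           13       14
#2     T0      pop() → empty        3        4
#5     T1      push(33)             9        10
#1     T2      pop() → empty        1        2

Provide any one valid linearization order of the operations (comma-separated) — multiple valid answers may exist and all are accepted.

1. #1 pop() → empty, leaving stack <>
2. #2 pop() → empty, leaving stack <>
3. #3 pop() → empty, leaving stack <>
4. #4 pop() → empty, leaving stack <>
5. #5 push(33), leaving stack <33>
6. #6 push(98), leaving stack <33,98>
7. #7 pop() → 98, leaving stack <33>
8. #8 pop() → 33, leaving stack <>

#1, #2, #3, #4, #5, #6, #7, #8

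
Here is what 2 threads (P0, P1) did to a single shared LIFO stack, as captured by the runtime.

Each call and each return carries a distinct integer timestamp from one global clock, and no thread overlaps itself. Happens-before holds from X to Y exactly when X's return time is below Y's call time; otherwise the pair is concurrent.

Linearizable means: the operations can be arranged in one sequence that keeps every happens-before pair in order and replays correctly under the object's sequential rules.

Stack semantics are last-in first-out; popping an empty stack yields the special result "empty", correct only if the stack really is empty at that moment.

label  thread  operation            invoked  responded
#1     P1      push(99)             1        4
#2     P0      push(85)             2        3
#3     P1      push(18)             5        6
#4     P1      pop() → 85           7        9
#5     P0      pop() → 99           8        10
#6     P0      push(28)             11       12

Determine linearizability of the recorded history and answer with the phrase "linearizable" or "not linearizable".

not linearizable

prefix check: 1..9 passes, 1..10 fails once #5's time-10 response joins
4 orders of the 5 completed LIFO stack ops respect real time; none is legal
sample order #1, #2, #3, #4, #5 stalls at step 4 — #4 pop() → 85 has no legal effect
sample order #1, #2, #3, #5, #4 stalls at step 4 — #5 pop() → 99 has no legal effect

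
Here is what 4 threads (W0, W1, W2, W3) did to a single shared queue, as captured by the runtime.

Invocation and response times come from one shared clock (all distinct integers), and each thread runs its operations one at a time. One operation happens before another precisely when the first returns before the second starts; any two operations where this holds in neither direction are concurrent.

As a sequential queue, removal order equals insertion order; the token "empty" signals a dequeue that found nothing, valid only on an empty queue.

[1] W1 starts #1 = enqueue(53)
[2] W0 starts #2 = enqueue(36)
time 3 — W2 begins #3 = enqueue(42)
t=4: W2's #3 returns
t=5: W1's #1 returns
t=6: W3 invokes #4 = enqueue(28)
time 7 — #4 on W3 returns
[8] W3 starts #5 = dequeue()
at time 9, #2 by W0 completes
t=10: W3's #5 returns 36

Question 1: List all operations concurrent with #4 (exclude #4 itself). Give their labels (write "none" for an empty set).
Answer: #2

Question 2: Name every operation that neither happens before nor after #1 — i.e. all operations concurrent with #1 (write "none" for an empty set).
Answer: #2, #3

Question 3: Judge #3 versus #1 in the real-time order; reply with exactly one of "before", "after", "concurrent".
Answer: concurrent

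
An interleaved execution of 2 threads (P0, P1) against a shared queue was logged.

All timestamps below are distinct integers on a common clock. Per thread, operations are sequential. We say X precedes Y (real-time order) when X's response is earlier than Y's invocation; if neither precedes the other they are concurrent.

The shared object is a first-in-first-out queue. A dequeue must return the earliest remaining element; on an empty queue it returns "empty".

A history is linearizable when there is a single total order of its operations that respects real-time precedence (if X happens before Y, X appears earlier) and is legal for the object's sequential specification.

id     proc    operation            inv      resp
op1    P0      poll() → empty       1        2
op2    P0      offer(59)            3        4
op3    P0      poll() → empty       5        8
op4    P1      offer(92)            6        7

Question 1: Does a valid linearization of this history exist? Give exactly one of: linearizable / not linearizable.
not linearizable

prefix check: 1..7 passes, 1..8 fails once op3's time-8 response joins
4 completed operations, 2 real-time-consistent orders — every queue replay fails
e.g. op1, op2, op3, op4: illegal at step 3, since op3 poll() → empty cannot apply there
e.g. op1, op2, op4, op3: illegal at step 4, since op3 poll() → empty cannot apply there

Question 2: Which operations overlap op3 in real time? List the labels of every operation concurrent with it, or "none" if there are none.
op4

overlap test against op3 [5,8]: concurrent iff the interval meets 5..8
op1 [1,2]: before
op2 [3,4]: before
op4 [6,7]: concurrent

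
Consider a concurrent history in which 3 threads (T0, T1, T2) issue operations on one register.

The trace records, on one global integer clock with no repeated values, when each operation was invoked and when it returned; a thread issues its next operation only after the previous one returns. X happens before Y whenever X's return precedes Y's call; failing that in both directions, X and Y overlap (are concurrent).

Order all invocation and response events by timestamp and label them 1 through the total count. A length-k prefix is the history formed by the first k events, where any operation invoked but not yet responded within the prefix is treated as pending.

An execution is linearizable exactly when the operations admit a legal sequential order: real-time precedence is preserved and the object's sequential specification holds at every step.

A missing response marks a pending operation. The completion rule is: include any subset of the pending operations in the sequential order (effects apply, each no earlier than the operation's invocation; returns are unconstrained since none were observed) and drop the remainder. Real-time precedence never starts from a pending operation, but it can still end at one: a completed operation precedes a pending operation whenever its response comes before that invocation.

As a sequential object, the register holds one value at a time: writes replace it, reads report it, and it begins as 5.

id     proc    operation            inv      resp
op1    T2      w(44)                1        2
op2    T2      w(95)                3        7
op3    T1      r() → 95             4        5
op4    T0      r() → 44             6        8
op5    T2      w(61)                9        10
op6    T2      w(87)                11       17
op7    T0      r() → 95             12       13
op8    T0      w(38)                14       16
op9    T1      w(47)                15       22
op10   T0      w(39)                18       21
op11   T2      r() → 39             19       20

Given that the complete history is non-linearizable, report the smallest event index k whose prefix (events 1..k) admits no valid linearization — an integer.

8

events 1..7 are linearizable, e.g. via op1, op2, op3:
after step 1 (op1 w(44)): value 44
after step 2 (op2 w(95)): value 95
after step 3 (op3 r() → 95): value 95
include event 8 — op4 responding at 8 — and every candidate order breaks
e.g. op1, op2, op3, op4: illegal at step 4, since op4 r() → 44 cannot apply there
e.g. op1, op3, op2, op4: illegal at step 2, since op3 r() → 95 cannot apply there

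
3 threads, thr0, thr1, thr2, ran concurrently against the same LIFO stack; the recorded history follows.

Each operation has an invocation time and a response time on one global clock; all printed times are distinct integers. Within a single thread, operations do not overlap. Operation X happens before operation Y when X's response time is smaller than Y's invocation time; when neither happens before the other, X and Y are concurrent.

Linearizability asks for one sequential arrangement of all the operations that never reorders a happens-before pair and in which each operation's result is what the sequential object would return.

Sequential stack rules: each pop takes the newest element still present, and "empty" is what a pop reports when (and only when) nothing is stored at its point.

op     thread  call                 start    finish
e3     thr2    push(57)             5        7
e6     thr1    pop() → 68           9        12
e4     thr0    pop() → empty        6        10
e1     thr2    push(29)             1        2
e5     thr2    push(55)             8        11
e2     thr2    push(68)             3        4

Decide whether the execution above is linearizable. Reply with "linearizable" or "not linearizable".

cut after 9 events: linearizable; cut after 10 events (e4 responds, time 10): not linearizable
every one of the 2 real-time-consistent orders over 4 completed LIFO stack ops fails the sequential spec
completion choices over the 2 pending operations (e5, e6) were checked; none helps
for example e1, e2, e3, e4 (pending dropped) fails at step 4: e4 pop() → empty is not legal there
for example e1, e2, e4, e3 (pending dropped) fails at step 3: e4 pop() → empty is not legal there

not linearizable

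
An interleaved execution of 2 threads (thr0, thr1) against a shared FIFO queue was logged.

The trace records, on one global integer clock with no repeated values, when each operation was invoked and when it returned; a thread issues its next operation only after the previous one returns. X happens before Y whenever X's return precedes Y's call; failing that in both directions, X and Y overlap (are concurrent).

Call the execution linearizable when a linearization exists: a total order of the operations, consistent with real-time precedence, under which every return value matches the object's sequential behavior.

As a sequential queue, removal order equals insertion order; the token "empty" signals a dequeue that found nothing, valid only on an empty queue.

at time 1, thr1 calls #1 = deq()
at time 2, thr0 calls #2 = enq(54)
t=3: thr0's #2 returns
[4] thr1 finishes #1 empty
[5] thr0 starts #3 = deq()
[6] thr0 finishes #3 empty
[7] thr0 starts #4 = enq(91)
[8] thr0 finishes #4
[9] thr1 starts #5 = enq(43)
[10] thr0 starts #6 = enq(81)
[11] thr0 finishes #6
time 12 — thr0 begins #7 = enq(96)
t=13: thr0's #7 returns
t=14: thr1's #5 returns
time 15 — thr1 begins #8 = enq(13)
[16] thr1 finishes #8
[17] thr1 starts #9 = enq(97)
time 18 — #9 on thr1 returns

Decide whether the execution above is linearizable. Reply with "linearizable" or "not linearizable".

not linearizable

already the first 6 events (up to #3's response at time 6) admit no linearization; the first 5 still do
every one of the 2 real-time-consistent orders over 3 completed FIFO queue ops fails the sequential spec
take #1, #2, #3: step 3 already fails, because #3 deq() → empty cannot occur there
take #2, #1, #3: step 2 already fails, because #1 deq() → empty cannot occur there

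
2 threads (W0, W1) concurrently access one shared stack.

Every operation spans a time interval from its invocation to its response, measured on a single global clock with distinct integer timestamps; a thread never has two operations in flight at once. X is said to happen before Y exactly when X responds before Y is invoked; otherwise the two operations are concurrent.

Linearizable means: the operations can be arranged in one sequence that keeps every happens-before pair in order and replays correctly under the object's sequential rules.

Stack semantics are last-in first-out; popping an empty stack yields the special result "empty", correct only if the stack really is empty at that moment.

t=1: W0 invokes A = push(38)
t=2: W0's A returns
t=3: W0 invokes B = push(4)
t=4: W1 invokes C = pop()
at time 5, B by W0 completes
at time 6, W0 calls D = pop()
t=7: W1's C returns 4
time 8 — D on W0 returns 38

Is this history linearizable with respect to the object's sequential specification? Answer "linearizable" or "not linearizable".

one valid linearization: A, B, C, D
1. A push(38), leaving stack <38>
2. B push(4), leaving stack <38,4>
3. C pop() → 4, leaving stack <38>
4. D pop() → 38, leaving stack <>

linearizable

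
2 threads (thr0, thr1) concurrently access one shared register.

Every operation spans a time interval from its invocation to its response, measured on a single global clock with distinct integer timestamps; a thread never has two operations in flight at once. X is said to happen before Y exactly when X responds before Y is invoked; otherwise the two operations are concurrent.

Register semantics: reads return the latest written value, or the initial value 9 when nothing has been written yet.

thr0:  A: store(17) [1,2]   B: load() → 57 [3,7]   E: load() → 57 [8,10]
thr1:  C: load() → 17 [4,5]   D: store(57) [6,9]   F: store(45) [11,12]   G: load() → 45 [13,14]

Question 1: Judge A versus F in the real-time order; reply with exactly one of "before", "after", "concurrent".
A spans [1,2], F spans [11,12]
resp(A)=2 < inv(F)=11

before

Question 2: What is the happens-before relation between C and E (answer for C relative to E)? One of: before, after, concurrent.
C spans [4,5], E spans [8,10]
resp(C)=5 < inv(E)=8

before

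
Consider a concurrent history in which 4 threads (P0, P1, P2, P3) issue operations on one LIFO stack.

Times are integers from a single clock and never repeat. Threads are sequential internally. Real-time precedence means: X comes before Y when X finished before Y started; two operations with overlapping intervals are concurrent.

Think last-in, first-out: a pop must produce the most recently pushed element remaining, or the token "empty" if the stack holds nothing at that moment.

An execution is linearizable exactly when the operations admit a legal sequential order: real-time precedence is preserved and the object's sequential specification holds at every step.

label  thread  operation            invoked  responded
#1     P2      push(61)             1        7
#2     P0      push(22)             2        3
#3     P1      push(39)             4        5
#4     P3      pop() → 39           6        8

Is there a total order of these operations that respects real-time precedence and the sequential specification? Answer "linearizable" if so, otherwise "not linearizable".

a witness: #1, #2, #3, #4
after step 1 (#1 push(61)): stack <61>
after step 2 (#2 push(22)): stack <61,22>
after step 3 (#3 push(39)): stack <61,22,39>
after step 4 (#4 pop() → 39): stack <61,22>

linearizable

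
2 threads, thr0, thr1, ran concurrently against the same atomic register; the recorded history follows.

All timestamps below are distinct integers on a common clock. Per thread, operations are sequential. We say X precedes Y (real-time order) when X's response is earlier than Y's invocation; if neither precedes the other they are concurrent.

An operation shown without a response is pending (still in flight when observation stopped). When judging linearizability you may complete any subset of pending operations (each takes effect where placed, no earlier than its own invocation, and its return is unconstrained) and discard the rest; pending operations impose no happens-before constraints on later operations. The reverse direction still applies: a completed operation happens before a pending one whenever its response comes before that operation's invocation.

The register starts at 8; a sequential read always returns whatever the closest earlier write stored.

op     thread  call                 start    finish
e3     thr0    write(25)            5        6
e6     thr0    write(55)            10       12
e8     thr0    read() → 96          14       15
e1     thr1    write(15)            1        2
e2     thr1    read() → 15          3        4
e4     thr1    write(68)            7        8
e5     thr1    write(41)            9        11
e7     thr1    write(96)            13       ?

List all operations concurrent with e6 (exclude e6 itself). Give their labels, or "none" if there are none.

e5

e6 runs from 10 to 12; window-overlapping ops are concurrent
e1 [1,2]: before
e2 [3,4]: before
e3 [5,6]: before
e4 [7,8]: before
e5 [9,11]: concurrent
e7 [13,…): after
e8 [14,15]: after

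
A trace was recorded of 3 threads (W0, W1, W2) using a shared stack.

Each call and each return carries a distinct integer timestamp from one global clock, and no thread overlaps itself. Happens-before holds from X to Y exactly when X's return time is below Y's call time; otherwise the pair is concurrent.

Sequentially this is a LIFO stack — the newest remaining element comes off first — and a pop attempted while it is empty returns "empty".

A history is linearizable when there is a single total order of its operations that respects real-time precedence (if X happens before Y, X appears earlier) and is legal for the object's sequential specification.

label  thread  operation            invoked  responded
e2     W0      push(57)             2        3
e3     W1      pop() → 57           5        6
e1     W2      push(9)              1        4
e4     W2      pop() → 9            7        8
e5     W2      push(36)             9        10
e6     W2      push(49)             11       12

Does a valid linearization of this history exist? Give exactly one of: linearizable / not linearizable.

a witness: e1, e2, e3, e4, e5, e6
step 1: e1 push(9) — stack <9>
step 2: e2 push(57) — stack <9,57>
step 3: e3 pop() → 57 — stack <9>
step 4: e4 pop() → 9 — stack <>
step 5: e5 push(36) — stack <36>
step 6: e6 push(49) — stack <36,49>

linearizable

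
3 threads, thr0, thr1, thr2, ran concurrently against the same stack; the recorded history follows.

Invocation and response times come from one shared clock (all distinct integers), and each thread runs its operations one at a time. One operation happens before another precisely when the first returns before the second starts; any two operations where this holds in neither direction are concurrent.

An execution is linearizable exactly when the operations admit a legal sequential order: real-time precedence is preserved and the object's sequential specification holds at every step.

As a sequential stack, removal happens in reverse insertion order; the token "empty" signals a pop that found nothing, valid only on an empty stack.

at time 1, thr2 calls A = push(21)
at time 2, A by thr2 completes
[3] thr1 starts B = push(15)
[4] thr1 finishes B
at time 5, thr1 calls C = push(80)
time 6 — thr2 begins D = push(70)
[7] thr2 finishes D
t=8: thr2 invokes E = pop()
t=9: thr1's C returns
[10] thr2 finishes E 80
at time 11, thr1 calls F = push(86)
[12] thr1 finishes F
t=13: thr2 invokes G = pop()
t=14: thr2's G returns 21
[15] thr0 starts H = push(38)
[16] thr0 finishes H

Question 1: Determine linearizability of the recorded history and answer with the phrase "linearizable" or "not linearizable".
not linearizable

events 1..13 are fine; event 14 — the response of G at time 14 — makes the prefix non-linearizable
real-time-consistent orders of the 7 completed operations: 3 — all fail the stack replay
one such order, A, B, C, D, E, F, G, breaks at step 5 where E pop() → 80 is illegal
one such order, A, B, D, C, E, F, G, breaks at step 7 where G pop() → 21 is illegal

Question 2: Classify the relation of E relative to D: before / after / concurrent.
after

E spans [8,10], D spans [6,7]
resp(D)=7 < inv(E)=8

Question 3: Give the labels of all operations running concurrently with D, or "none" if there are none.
C

D spans [6,7]: anything still running between times 6 and 7 counts as concurrent
A [1,2]: before
B [3,4]: before
C [5,9]: concurrent
E [8,10]: after
F [11,12]: after
G [13,14]: after
H [15,16]: after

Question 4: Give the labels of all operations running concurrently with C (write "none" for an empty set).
D, E

overlap test against C [5,9]: concurrent iff the interval meets 5..9
A [1,2]: before
B [3,4]: before
D [6,7]: concurrent
E [8,10]: concurrent
F [11,12]: after
G [13,14]: after
H [15,16]: after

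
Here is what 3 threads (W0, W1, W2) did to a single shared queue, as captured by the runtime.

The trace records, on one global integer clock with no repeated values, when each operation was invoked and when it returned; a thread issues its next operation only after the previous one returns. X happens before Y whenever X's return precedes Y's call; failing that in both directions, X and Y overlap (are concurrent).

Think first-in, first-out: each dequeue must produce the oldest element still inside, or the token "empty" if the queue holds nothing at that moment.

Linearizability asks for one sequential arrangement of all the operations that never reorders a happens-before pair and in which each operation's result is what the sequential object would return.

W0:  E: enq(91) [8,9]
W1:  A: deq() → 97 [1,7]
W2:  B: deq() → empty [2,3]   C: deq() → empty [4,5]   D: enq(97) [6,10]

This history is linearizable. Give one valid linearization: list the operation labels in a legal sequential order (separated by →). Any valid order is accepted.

after step 1 (B deq() → empty): queue <>
after step 2 (C deq() → empty): queue <>
after step 3 (D enq(97)): queue <97>
after step 4 (A deq() → 97): queue <>
after step 5 (E enq(91)): queue <91>

B → C → D → A → E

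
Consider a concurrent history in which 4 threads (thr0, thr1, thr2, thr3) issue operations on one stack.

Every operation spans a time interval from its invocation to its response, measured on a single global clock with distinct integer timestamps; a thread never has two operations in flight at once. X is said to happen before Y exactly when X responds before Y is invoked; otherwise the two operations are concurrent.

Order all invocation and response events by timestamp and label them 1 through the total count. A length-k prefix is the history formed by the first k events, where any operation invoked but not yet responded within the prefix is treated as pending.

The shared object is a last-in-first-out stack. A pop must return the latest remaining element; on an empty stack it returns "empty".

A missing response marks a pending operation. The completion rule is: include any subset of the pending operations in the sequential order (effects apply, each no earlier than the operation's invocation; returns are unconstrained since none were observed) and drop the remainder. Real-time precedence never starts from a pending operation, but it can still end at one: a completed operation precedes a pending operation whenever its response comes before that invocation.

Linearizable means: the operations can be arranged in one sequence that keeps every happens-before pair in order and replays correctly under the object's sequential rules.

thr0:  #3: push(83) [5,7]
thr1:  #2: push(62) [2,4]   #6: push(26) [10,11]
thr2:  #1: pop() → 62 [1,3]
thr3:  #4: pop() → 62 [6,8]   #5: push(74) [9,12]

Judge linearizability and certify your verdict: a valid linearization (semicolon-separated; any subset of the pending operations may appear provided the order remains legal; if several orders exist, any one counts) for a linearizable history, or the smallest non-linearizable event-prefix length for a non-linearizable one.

cut after 7 events: linearizable; cut after 8 events (#4 responds, time 8): not linearizable
checked exhaustively: 4 real-time-consistent orders of 4 completed operations, zero legal stack replays
one such order, #1, #2, #3, #4, breaks at step 1 where #1 pop() → 62 is illegal
one such order, #1, #2, #4, #3, breaks at step 1 where #1 pop() → 62 is illegal

not linearizable — minimal violating prefix: 8 events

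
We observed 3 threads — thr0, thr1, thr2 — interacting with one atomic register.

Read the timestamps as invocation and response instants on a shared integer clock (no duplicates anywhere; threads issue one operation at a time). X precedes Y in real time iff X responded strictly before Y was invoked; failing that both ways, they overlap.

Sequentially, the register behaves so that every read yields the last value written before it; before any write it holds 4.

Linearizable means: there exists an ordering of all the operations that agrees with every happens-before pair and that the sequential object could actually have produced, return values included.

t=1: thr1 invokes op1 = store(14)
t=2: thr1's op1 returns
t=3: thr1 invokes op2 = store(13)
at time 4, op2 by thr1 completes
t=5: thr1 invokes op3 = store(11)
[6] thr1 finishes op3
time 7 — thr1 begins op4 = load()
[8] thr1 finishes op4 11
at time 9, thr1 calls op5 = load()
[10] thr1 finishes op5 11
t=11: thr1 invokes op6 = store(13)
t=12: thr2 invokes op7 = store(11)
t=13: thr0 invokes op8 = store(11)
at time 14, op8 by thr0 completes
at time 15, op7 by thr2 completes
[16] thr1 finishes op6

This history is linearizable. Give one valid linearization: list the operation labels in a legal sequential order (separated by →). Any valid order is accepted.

op1 → op2 → op3 → op4 → op5 → op6 → op7 → op8

after step 1 (op1 store(14)): value 14
after step 2 (op2 store(13)): value 13
after step 3 (op3 store(11)): value 11
after step 4 (op4 load() → 11): value 11
after step 5 (op5 load() → 11): value 11
after step 6 (op6 store(13)): value 13
after step 7 (op7 store(11)): value 11
after step 8 (op8 store(11)): value 11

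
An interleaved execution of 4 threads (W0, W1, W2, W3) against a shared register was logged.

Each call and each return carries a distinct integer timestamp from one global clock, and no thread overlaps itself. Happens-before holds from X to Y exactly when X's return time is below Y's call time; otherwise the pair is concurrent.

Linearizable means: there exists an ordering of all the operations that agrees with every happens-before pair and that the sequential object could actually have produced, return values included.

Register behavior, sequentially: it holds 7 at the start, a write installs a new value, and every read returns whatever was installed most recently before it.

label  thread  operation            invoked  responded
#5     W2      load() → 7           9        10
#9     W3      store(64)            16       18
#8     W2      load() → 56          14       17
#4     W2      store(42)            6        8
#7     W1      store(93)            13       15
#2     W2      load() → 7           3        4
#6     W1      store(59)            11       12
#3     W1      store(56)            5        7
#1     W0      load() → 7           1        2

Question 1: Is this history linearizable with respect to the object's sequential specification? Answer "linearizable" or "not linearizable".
not linearizable

cut after 9 events: linearizable; cut after 10 events (#5 responds, time 10): not linearizable
no legal order exists: 2 real-time-consistent candidates over 5 completed register operations, all rejected
take #1, #2, #3, #4, #5: step 5 already fails, because #5 load() → 7 cannot occur there
take #1, #2, #4, #3, #5: step 5 already fails, because #5 load() → 7 cannot occur there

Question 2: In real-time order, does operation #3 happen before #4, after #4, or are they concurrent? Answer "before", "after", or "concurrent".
concurrent

#3 spans [5,7], #4 spans [6,8]
the intervals overlap in both directions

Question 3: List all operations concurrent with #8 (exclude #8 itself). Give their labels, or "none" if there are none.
#7, #9

concurrent with #8 ([14,17]): every op whose interval crosses 14..17
#1 [1,2]: before
#2 [3,4]: before
#3 [5,7]: before
#4 [6,8]: before
#5 [9,10]: before
#6 [11,12]: before
#7 [13,15]: concurrent
#9 [16,18]: concurrent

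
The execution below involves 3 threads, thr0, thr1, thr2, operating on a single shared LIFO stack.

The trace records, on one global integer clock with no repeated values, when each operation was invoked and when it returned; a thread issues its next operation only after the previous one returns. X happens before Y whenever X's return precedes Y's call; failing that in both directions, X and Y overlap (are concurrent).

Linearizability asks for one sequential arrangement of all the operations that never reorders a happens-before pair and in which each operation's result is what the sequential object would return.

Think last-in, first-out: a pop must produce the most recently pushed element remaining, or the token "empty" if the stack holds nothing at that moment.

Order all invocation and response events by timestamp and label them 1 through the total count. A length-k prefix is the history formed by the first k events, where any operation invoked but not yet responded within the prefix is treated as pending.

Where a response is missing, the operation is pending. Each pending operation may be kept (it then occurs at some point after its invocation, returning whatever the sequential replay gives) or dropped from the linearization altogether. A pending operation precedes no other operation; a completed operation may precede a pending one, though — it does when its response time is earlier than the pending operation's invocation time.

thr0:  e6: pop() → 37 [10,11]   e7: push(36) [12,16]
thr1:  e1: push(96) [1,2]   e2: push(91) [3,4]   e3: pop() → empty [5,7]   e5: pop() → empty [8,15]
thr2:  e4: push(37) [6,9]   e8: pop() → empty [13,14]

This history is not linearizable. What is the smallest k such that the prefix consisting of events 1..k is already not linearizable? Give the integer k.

7

one valid order for events 1..6 is e1, e2:
after step 1 (e1 push(96)): stack <96>
after step 2 (e2 push(91)): stack <96,91>
once event 7 joins (e3's response, time 7), exhaustive search finds no witness
completion choices over the 1 pending operation (e4) were checked; none helps
take e1, e2, e3 (pending dropped): step 3 already fails, because e3 pop() → empty cannot occur there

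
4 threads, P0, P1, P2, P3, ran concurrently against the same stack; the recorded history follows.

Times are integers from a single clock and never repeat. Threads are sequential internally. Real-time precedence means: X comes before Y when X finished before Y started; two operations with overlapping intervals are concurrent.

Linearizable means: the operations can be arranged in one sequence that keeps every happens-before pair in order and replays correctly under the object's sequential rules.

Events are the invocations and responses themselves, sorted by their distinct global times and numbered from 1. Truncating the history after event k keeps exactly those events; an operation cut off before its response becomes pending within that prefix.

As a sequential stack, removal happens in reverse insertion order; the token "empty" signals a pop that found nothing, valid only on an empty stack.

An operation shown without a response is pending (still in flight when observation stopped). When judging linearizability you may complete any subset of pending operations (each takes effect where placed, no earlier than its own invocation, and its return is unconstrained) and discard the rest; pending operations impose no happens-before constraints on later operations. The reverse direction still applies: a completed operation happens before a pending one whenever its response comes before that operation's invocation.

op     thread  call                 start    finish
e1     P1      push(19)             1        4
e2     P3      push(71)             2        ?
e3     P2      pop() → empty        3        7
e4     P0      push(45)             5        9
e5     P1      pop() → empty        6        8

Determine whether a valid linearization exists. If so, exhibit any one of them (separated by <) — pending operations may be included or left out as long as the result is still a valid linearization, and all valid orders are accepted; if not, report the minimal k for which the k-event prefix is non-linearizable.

not linearizable — minimal violating prefix: 8 events

prefix check: 1..7 passes, 1..8 fails once e5's time-8 response joins
real-time-consistent orders of the 3 completed operations: 3 — all fail the stack replay
including or dropping the 2 pending operations (e2, e4) in any combination fails
e.g. e1, e3, e5 (pending dropped): illegal at step 2, since e3 pop() → empty cannot apply there
e.g. e1, e5, e3 (pending dropped): illegal at step 2, since e5 pop() → empty cannot apply there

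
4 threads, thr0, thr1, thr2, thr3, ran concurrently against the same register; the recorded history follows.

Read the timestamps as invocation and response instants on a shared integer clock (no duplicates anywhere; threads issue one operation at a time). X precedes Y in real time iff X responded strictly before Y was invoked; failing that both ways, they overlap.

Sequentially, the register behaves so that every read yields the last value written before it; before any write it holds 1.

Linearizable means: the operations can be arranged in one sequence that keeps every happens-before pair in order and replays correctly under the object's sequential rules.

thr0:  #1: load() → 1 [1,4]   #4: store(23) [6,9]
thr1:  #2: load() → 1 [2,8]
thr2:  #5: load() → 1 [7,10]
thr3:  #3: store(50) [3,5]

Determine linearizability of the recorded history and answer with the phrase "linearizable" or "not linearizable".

not linearizable

already the first 10 events (up to #5's response at time 10) admit no linearization; the first 9 still do
no legal order exists: 20 real-time-consistent candidates over 5 completed register operations, all rejected
one such order, #1, #2, #3, #4, #5, breaks at step 5 where #5 load() → 1 is illegal
one such order, #1, #2, #3, #5, #4, breaks at step 4 where #5 load() → 1 is illegal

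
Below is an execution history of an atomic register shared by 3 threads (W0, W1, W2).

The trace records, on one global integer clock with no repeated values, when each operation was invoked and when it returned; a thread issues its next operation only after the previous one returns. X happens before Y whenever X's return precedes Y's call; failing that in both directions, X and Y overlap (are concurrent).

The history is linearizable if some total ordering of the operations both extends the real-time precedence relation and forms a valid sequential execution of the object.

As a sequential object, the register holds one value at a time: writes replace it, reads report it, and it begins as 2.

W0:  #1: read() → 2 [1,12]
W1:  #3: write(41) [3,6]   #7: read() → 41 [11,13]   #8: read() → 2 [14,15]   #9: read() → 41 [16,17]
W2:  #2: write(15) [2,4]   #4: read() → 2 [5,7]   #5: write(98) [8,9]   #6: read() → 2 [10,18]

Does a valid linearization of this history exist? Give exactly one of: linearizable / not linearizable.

cut after 6 events: linearizable; cut after 7 events (#4 responds, time 7): not linearizable
3 orders of the 3 completed atomic register ops respect real time; none is legal
include/drop combinations of the 1 pending operation (#1) were all tried; none helps
for example #2, #3, #4 (pending dropped) fails at step 3: #4 read() → 2 is not legal there
for example #2, #4, #3 (pending dropped) fails at step 2: #4 read() → 2 is not legal there

not linearizable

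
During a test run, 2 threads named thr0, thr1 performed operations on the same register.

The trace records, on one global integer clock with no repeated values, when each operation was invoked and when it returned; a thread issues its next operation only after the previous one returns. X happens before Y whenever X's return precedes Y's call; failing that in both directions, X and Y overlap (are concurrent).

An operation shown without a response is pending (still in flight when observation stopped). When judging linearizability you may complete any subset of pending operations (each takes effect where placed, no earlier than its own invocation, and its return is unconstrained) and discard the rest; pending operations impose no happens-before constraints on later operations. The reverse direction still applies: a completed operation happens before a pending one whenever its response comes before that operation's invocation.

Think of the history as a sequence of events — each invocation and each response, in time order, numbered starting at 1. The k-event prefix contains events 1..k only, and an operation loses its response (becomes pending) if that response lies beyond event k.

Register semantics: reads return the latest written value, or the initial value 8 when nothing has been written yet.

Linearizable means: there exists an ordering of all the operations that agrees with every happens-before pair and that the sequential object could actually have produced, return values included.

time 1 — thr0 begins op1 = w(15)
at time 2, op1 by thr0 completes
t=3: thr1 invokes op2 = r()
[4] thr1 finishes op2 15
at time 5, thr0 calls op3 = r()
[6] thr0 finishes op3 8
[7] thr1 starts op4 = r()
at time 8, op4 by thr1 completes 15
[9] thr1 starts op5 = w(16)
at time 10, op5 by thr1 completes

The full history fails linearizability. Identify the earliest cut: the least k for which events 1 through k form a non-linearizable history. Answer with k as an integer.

events 1..5 are linearizable; a witness order is op1, op2:
after step 1 (op1 w(15)): value 15
after step 2 (op2 r() → 15): value 15
adding event 6 (op3 responds at 6) leaves no legal real-time order
take op1, op2, op3: step 3 already fails, because op3 r() → 8 cannot occur there

6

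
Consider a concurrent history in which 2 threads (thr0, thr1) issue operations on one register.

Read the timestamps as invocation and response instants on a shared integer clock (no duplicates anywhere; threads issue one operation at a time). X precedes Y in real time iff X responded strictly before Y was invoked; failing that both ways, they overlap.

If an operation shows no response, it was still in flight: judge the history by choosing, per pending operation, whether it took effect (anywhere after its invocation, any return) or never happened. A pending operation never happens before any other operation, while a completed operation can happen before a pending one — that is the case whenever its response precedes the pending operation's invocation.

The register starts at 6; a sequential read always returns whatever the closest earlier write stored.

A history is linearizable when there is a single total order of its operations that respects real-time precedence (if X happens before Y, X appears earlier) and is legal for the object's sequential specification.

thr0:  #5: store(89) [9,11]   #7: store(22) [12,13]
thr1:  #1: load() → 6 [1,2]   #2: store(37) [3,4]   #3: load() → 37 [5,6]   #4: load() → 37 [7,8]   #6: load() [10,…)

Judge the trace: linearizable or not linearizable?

a witness: #1, #2, #3, #4, #5, #6, #7
1. #1 load() → 6, leaving value 6
2. #2 store(37), leaving value 37
3. #3 load() → 37, leaving value 37
4. #4 load() → 37, leaving value 37
5. #5 store(89), leaving value 89
6. #6 load() (pending, included), leaving value 89
7. #7 store(22), leaving value 22

linearizable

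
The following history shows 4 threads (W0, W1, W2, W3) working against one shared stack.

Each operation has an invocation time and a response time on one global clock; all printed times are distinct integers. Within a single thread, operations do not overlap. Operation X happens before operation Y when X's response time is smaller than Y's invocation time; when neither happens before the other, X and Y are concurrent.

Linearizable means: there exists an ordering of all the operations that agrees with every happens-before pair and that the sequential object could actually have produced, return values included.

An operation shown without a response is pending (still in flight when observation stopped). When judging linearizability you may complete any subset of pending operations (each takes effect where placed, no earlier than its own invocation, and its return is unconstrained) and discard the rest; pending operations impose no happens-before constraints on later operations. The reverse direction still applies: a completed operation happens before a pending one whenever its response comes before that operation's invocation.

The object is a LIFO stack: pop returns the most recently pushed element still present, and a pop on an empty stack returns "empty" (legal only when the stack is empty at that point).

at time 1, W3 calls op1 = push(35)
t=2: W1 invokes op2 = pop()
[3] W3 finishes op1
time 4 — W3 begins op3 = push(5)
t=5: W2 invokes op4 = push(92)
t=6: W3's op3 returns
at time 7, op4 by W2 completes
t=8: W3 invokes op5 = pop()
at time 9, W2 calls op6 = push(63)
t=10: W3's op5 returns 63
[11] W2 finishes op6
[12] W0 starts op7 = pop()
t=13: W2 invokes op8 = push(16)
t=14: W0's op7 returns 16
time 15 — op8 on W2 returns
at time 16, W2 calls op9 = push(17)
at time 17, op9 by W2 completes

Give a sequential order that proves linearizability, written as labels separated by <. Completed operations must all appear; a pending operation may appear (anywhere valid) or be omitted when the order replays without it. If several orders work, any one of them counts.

op1 < op2 < op3 < op4 < op6 < op5 < op8 < op7 < op9

after step 1 (op1 push(35)): stack <35>
after step 2 (op2 pop() (pending, included)): stack <>
after step 3 (op3 push(5)): stack <5>
after step 4 (op4 push(92)): stack <5,92>
after step 5 (op6 push(63)): stack <5,92,63>
after step 6 (op5 pop() → 63): stack <5,92>
after step 7 (op8 push(16)): stack <5,92,16>
after step 8 (op7 pop() → 16): stack <5,92>
after step 9 (op9 push(17)): stack <5,92,17>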